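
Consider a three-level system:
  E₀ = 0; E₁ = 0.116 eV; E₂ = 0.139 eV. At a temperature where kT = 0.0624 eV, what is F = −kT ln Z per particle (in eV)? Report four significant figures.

-0.01460 eV

Eᵢ/kT = 0, 1.85897, 2.22756.
Z = Σ e^(−Eᵢ/kT) = e^(−0) + e^(−1.85897) + e^(−2.22756) = 1.00000 + 0.155833 + 0.107791 = 1.26362.
F = −kT ln Z = −0.0624 × ln(1.26362) = −0.0624 × 0.233981 = -0.01460 eV.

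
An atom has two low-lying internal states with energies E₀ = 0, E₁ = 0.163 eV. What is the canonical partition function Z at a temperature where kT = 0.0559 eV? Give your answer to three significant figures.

Eᵢ/kT = 0, 2.9159.
Z = Σ e^(−Eᵢ/kT) = e^(−0) + e^(−2.9159) = 1.0000 + 0.054155 = 1.0542.

Z = 1.05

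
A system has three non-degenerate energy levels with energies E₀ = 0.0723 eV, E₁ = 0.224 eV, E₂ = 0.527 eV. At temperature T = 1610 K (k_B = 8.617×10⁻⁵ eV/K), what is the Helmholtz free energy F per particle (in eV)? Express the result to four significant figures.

0.02834 eV

k_BT = 8.617×10⁻⁵ × 1610 K = 0.138734 eV.
Eᵢ/kT = 0.521141, 1.61460, 3.79864.
Z = Σ e^(−Eᵢ/kT) = e^(−0.521141) + e^(−1.61460) + e^(−3.79864) = 0.593843 + 0.198970 + 0.0224012 = 0.815214.
F = −kT ln Z = −0.138734 × ln(0.815214) = −0.138734 × -0.204305 = 0.02834 eV.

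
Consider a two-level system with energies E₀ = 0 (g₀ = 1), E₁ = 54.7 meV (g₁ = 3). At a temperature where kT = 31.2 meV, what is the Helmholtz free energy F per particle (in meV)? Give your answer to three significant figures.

Eᵢ/kT = 0, 1.7532.
Z = Σ gᵢe^(−Eᵢ/kT) = 1·e^(−0) + 3·e^(−1.7532) = 1.0000 + 0.51966 = 1.5197.
F = −kT ln Z = −31.2 × ln(1.5197) = −31.2 × 0.41851 = -13.1 meV.

-13.1 meV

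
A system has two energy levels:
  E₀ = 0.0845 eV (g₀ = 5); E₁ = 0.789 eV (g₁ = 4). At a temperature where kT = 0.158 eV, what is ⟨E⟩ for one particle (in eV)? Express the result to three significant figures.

0.0910 eV

Eᵢ/kT = 0.53481, 4.9937.
Z = Σ gᵢe^(−Eᵢ/kT) = 5·e^(−0.53481) + 4·e^(−4.9937) = 2.9289 + 0.027122 = 2.9560.
⟨E⟩ = Σ Eᵢ gᵢe^(−Eᵢ/kT) / Z = (0.0845·2.9289 + 0.789·0.027122) / 2.9560 = 0.0910 eV.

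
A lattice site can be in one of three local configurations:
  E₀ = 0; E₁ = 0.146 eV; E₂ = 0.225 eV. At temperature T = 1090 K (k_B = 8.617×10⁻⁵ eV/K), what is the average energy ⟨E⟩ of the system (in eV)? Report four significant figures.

0.03943 eV

k_BT = 8.617×10⁻⁵ × 1090 K = 0.0939253 eV.
Eᵢ/kT = 0, 1.55443, 2.39552.
Z = Σ e^(−Eᵢ/kT) = e^(−0) + e^(−1.55443) + e^(−2.39552) = 1.00000 + 0.211310 + 0.0911253 = 1.30244.
⟨E⟩ = Σ Eᵢ e^(−Eᵢ/kT) / Z = (0·1.00000 + 0.146·0.211310 + 0.225·0.0911253) / 1.30244 = 0.03943 eV.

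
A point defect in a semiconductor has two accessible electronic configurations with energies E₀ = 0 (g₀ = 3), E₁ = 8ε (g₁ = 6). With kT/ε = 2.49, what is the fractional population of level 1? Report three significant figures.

0.0745

Eᵢ/kT = 0, 3.2129.
Z = Σ gᵢe^(−Eᵢ/kT) = 3·e^(−0) + 6·e^(−3.2129) = 3.0000 + 0.24144 = 3.2414.
P₁ = g₁ e^(−E₁/kT) / Z = 0.24144/3.2414 = 0.0745.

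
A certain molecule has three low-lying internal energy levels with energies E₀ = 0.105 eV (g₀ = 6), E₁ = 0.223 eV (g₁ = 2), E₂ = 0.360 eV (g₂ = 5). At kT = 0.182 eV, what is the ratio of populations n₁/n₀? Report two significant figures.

n₁/n₀ = (g₁/g₀) exp[−(E₁−E₀)/kT] = (2/6) × exp(−(0.118 eV)/(0.182 eV)) = (2/6) × exp(-0.6484) = 0.17.

0.17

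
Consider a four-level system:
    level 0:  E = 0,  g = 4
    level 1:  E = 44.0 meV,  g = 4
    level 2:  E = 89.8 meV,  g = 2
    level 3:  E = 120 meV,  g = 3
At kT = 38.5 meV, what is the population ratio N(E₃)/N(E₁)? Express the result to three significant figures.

n₃/n₁ = (g₃/g₁) exp[−(E₃−E₁)/kT] = (3/4) × exp(−(76.0 meV)/(38.5 meV)) = (3/4) × exp(-1.9740) = 0.104.

0.104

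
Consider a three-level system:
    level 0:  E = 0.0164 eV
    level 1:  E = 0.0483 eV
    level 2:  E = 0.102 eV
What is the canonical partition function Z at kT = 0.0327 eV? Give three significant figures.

Eᵢ/kT = 0.50153, 1.4771, 3.1193.
Z = Σ e^(−Eᵢ/kT) = e^(−0.50153) + e^(−1.4771) + e^(−3.1193) = 0.60560 + 0.22830 + 0.044188 = 0.87809.

Z = 0.878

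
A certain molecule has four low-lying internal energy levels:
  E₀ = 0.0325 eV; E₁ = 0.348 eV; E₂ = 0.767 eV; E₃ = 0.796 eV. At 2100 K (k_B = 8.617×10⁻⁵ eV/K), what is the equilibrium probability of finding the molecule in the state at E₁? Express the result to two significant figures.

0.14

k_BT = 8.617×10⁻⁵ × 2100 K = 0.1810 eV.
Eᵢ/kT = 0.1796, 1.923, 4.238, 4.398.
Z = Σ e^(−Eᵢ/kT) = e^(−0.1796) + e^(−1.923) + e^(−4.238) + e^(−4.398) = 0.8356 + 0.1462 + 0.01444 + 0.01230 = 1.009.
P₁ = e^(−E₁/kT) / Z = 0.1462/1.009 = 0.14.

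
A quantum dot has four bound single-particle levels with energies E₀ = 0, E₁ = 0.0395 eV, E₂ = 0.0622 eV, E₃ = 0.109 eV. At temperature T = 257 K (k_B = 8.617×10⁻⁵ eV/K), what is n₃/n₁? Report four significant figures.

0.04336

k_BT = 8.617×10⁻⁵ × 257 K = 0.0221457 eV.
n₃/n₁ = exp[−(E₃−E₁)/kT] = exp(−(0.0695 eV)/(0.0221457 eV)) = exp(-3.13831) = 0.04336.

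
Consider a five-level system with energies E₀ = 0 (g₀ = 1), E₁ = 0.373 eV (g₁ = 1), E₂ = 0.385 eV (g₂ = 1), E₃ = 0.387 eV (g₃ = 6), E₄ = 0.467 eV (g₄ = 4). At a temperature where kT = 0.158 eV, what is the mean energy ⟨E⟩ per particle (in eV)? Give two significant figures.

Eᵢ/kT = 0, 2.361, 2.437, 2.449, 2.956.
Z = Σ gᵢe^(−Eᵢ/kT) = 1·e^(−0) + 1·e^(−2.361) + 1·e^(−2.437) + 6·e^(−2.449) + 4·e^(−2.956) = 1.000 + 0.09433 + 0.08742 + 0.5183 + 0.2081 = 1.908.
⟨E⟩ = Σ Eᵢ gᵢe^(−Eᵢ/kT) / Z = (0·1.000 + 0.373·0.09433 + 0.385·0.08742 + 0.387·0.5183 + 0.467·0.2081) / 1.908 = 0.19 eV.

0.19 eV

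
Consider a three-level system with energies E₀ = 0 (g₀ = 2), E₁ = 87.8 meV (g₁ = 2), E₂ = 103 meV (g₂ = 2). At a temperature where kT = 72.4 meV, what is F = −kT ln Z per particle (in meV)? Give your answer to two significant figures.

Eᵢ/kT = 0, 1.213, 1.423.
Z = Σ gᵢe^(−Eᵢ/kT) = 2·e^(−0) + 2·e^(−1.213) + 2·e^(−1.423) = 2.000 + 0.5946 + 0.4820 = 3.077.
F = −kT ln Z = −72.4 × ln(3.077) = −72.4 × 1.124 = -81 meV.

-81 meV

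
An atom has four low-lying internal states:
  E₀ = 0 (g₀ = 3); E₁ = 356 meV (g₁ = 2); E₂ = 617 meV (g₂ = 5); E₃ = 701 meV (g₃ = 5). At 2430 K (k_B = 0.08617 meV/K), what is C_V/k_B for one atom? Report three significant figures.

1.12

k_BT = 0.08617 × 2430 K = 209.39 meV.
Eᵢ/kT = 0, 1.7002, 2.9467, 3.3478.
Z = Σ gᵢe^(−Eᵢ/kT) = 3·e^(−0) + 2·e^(−1.7002) + 5·e^(−2.9467) + 5·e^(−3.3478) = 3.0000 + 0.36529 + 0.26256 + 0.17581 = 3.8037.
⟨E⟩ = 109.18 meV, ⟨E²⟩ = 61162 meV².
C_V/k_B = (⟨E²⟩ − ⟨E⟩²)/(kT)² = (61162 − 11920)/43844 = 1.12.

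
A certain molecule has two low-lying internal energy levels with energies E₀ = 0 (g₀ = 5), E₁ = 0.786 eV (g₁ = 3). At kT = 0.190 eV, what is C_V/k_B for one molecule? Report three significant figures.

Eᵢ/kT = 0, 4.1368.
Z = Σ gᵢe^(−Eᵢ/kT) = 5·e^(−0) + 3·e^(−4.1368) = 5.0000 + 0.047922 = 5.0479.
⟨E⟩ = 0.0074619 eV, ⟨E²⟩ = 0.0058650 eV².
C_V/k_B = (⟨E²⟩ − ⟨E⟩²)/(kT)² = (0.0058650 − 0.000055680)/0.036100 = 0.161.

0.161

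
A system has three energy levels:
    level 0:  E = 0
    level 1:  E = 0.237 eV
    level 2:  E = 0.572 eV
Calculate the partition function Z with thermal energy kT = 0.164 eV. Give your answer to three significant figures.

Z = 1.27

Eᵢ/kT = 0, 1.4451, 3.4878.
Z = Σ e^(−Eᵢ/kT) = e^(−0) + e^(−1.4451) + e^(−3.4878) = 1.0000 + 0.23572 + 0.030568 = 1.2663.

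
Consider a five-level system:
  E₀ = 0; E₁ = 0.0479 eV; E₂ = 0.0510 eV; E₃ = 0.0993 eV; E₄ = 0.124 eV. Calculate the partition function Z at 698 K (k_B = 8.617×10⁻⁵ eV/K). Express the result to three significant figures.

Z = 2.20

k_BT = 8.617×10⁻⁵ × 698 K = 0.060147 eV.
Eᵢ/kT = 0, 0.79638, 0.84792, 1.6510, 2.0616.
Z = Σ e^(−Eᵢ/kT) = e^(−0) + e^(−0.79638) + e^(−0.84792) + e^(−1.6510) + e^(−2.0616) = 1.0000 + 0.45096 + 0.42830 + 0.19186 + 0.12725 = 2.1984.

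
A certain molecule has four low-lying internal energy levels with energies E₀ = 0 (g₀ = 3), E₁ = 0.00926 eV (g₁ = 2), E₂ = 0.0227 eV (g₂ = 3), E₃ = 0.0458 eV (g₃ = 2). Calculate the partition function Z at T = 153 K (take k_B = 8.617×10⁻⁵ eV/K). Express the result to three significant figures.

Z = 4.59

k_BT = 8.617×10⁻⁵ × 153 K = 0.013184 eV.
Eᵢ/kT = 0, 0.70237, 1.7218, 3.4739.
Z = Σ gᵢe^(−Eᵢ/kT) = 3·e^(−0) + 2·e^(−0.70237) + 3·e^(−1.7218) + 2·e^(−3.4739) = 3.0000 + 0.99082 + 0.53623 + 0.061992 = 4.5890.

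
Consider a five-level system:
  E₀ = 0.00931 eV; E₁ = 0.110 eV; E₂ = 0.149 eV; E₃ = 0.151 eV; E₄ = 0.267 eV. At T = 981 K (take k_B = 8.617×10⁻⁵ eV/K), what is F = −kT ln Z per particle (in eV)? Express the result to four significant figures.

-0.03702 eV

k_BT = 8.617×10⁻⁵ × 981 K = 0.0845328 eV.
Eᵢ/kT = 0.110135, 1.30127, 1.76263, 1.78629, 3.15854.
Z = Σ e^(−Eᵢ/kT) = e^(−0.110135) + e^(−1.30127) + e^(−1.76263) + e^(−1.78629) + e^(−3.15854) = 0.895713 + 0.272186 + 0.171593 + 0.167581 + 0.0424877 = 1.54956.
F = −kT ln Z = −0.0845328 × ln(1.54956) = −0.0845328 × 0.437971 = -0.03702 eV.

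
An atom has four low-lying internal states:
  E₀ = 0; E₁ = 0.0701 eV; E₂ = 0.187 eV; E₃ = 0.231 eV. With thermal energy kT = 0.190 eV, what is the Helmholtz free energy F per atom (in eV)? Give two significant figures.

-0.16 eV

Eᵢ/kT = 0, 0.3689, 0.9842, 1.216.
Z = Σ e^(−Eᵢ/kT) = e^(−0) + e^(−0.3689) + e^(−0.9842) + e^(−1.216) = 1.000 + 0.6915 + 0.3737 + 0.2964 = 2.362.
F = −kT ln Z = −0.190 × ln(2.362) = −0.190 × 0.8595 = -0.16 eV.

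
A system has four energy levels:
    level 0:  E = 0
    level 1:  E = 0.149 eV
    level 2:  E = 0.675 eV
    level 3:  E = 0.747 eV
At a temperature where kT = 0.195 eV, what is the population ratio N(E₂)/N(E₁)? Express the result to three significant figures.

0.0674

n₂/n₁ = exp[−(E₂−E₁)/kT] = exp(−(0.526 eV)/(0.195 eV)) = exp(-2.6974) = 0.0674.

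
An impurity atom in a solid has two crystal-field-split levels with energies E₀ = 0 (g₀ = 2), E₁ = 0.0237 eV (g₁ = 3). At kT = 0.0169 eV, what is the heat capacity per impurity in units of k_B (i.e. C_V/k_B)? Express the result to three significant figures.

Eᵢ/kT = 0, 1.4024.
Z = Σ gᵢe^(−Eᵢ/kT) = 2·e^(−0) + 3·e^(−1.4024) = 2.0000 + 0.73802 = 2.7380.
⟨E⟩ = 0.0063883 eV, ⟨E²⟩ = 0.00015140 eV².
C_V/k_B = (⟨E²⟩ − ⟨E⟩²)/(kT)² = (0.00015140 − 0.000040810)/0.00028561 = 0.387.

0.387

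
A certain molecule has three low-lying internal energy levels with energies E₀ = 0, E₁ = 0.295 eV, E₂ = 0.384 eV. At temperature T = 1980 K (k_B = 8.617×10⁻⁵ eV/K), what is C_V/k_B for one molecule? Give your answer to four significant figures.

0.6497

k_BT = 8.617×10⁻⁵ × 1980 K = 0.170617 eV.
Eᵢ/kT = 0, 1.72902, 2.25065.
Z = Σ e^(−Eᵢ/kT) = e^(−0) + e^(−1.72902) + e^(−2.25065) = 1.00000 + 0.177458 + 0.105331 = 1.28279.
⟨E⟩ = 0.0723401 eV, ⟨E²⟩ = 0.0241466 eV².
C_V/k_B = (⟨E²⟩ − ⟨E⟩²)/(kT)² = (0.0241466 − 0.00523309)/0.0291102 = 0.6497.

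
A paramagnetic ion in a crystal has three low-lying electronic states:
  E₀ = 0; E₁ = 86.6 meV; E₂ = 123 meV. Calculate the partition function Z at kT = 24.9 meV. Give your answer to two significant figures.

Eᵢ/kT = 0, 3.478, 4.940.
Z = Σ e^(−Eᵢ/kT) = e^(−0) + e^(−3.478) + e^(−4.940) = 1.000 + 0.03087 + 0.007155 = 1.038.

Z = 1.0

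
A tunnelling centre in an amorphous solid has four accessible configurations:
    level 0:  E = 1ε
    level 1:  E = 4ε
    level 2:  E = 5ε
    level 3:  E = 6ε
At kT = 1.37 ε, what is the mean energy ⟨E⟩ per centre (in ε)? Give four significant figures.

1.572 ε

Eᵢ/kT = 0.729927, 2.91971, 3.64964, 4.37956.
Z = Σ e^(−Eᵢ/kT) = e^(−0.729927) + e^(−2.91971) + e^(−3.64964) + e^(−4.37956) = 0.481944 + 0.0539493 + 0.0260005 + 0.0125309 = 0.574425.
⟨E⟩ = Σ Eᵢ e^(−Eᵢ/kT) / Z = (1·0.481944 + 4·0.0539493 + 5·0.0260005 + 6·0.0125309) / 0.574425 = 1.572 ε.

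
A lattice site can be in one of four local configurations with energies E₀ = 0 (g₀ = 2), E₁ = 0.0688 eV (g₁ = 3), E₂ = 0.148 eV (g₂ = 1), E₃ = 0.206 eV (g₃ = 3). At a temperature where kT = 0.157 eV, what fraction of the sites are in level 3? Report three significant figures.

0.157

Eᵢ/kT = 0, 0.43822, 0.94268, 1.3121.
Z = Σ gᵢe^(−Eᵢ/kT) = 2·e^(−0) + 3·e^(−0.43822) + 1·e^(−0.94268) + 3·e^(−1.3121) = 2.0000 + 1.9356 + 0.38958 + 0.80776 = 5.1329.
P₃ = g₃ e^(−E₃/kT) / Z = 0.80776/5.1329 = 0.157.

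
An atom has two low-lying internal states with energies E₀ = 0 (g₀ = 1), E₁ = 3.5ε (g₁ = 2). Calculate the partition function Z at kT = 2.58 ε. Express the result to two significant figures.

Eᵢ/kT = 0, 1.357.
Z = Σ gᵢe^(−Eᵢ/kT) = 1·e^(−0) + 2·e^(−1.357) = 1.000 + 0.5149 = 1.515.

Z = 1.5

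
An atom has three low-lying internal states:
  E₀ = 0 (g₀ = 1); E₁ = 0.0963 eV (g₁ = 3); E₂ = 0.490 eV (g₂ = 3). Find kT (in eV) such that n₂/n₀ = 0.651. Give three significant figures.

0.321 eV

n₂/n₀ = (g₂/g₀) exp[−(E₂−E₀)/kT] = 0.651.
⇒ (E₂−E₀)/kT = ln((3/1)/0.651) = ln(4.6083) = 1.5279.
kT = 0.490 eV / 1.5279 = 0.321 eV.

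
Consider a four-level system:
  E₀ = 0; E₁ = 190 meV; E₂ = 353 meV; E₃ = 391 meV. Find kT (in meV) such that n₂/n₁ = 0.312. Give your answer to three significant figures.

n₂/n₁ = exp[−(E₂−E₁)/kT] = 0.312.
⇒ (E₂−E₁)/kT = ln(1/0.312) = ln(3.2051) = 1.1647.
kT = 163 meV / 1.1647 = 140 meV.

140 meV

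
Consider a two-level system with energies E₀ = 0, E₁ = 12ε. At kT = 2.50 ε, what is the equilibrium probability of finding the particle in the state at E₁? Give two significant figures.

0.0082

Eᵢ/kT = 0, 4.800.
Z = Σ e^(−Eᵢ/kT) = e^(−0) + e^(−4.800) = 1.000 + 0.008230 = 1.008.
P₁ = e^(−E₁/kT) / Z = 0.008230/1.008 = 0.0082.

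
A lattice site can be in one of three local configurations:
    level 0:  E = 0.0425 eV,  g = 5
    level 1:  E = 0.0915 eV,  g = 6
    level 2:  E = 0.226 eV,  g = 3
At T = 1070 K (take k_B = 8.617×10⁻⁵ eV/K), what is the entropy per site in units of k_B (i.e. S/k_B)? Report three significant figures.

k_BT = 8.617×10⁻⁵ × 1070 K = 0.092202 eV.
Eᵢ/kT = 0.46094, 0.99239, 2.4511.
Z = Σ gᵢe^(−Eᵢ/kT) = 5·e^(−0.46094) + 6·e^(−0.99239) + 3·e^(−2.4511) = 3.1535 + 2.2241 + 0.25860 = 5.6362.
⟨E⟩ = Σ EᵢPᵢ = 0.070255 eV.
S/k_B = ln Z + ⟨E⟩/kT = ln(5.6362) + 0.070255/0.092202 = 1.7292 + 0.76197 = 2.49.

2.49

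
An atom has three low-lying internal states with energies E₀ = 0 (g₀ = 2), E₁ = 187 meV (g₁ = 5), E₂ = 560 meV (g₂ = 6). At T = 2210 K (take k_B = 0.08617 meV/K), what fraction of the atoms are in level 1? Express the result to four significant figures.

0.4470

k_BT = 0.08617 × 2210 K = 190.436 meV.
Eᵢ/kT = 0, 0.981957, 2.94062.
Z = Σ gᵢe^(−Eᵢ/kT) = 2·e^(−0) + 5·e^(−0.981957) + 6·e^(−2.94062) = 2.00000 + 1.87289 + 0.316998 = 4.18989.
P₁ = g₁ e^(−E₁/kT) / Z = 1.87289/4.18989 = 0.4470.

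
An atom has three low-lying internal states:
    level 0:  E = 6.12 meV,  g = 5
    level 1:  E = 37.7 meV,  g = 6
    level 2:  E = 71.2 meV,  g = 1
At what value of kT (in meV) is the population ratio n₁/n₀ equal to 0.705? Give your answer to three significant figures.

59.4 meV

n₁/n₀ = (g₁/g₀) exp[−(E₁−E₀)/kT] = 0.705.
⇒ (E₁−E₀)/kT = ln((6/5)/0.705) = ln(1.7021) = 0.53186.
kT = 31.58 meV / 0.53186 = 59.4 meV.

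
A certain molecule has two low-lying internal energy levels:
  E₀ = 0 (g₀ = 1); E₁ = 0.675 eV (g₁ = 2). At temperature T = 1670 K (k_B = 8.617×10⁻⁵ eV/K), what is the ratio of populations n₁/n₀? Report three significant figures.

k_BT = 8.617×10⁻⁵ × 1670 K = 0.14390 eV.
n₁/n₀ = (g₁/g₀) exp[−(E₁−E₀)/kT] = (2/1) × exp(−(0.675 eV)/(0.14390 eV)) = (2/1) × exp(-4.6908) = 0.0184.

0.0184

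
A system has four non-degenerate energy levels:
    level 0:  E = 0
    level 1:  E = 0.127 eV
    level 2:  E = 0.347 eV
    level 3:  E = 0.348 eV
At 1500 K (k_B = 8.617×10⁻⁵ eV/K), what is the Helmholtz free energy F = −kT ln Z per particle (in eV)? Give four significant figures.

k_BT = 8.617×10⁻⁵ × 1500 K = 0.129255 eV.
Eᵢ/kT = 0, 0.982554, 2.68462, 2.69235.
Z = Σ e^(−Eᵢ/kT) = e^(−0) + e^(−0.982554) + e^(−2.68462) + e^(−2.69235) = 1.00000 + 0.374354 + 0.0682471 + 0.0677216 = 1.51032.
F = −kT ln Z = −0.129255 × ln(1.51032) = −0.129255 × 0.412322 = -0.05329 eV.

-0.05329 eV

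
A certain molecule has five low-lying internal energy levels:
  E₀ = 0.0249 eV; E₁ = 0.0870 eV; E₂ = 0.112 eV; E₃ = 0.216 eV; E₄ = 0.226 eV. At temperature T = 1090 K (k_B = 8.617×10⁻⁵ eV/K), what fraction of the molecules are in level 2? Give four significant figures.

0.1831

k_BT = 8.617×10⁻⁵ × 1090 K = 0.0939253 eV.
Eᵢ/kT = 0.265104, 0.926268, 1.19244, 2.29970, 2.40617.
Z = Σ e^(−Eᵢ/kT) = e^(−0.265104) + e^(−0.926268) + e^(−1.19244) + e^(−2.29970) + e^(−2.40617) = 0.767126 + 0.396029 + 0.303480 + 0.100289 + 0.0901599 = 1.65708.
P₂ = e^(−E₂/kT) / Z = 0.303480/1.65708 = 0.1831.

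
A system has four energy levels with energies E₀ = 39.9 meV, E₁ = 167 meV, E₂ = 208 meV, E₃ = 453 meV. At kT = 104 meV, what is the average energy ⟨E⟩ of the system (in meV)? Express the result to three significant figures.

Eᵢ/kT = 0.38365, 1.6058, 2.0000, 4.3558.
Z = Σ e^(−Eᵢ/kT) = e^(−0.38365) + e^(−1.6058) + e^(−2.0000) + e^(−4.3558) = 0.68137 + 0.20073 + 0.13534 + 0.012832 = 1.0303.
⟨E⟩ = Σ Eᵢ e^(−Eᵢ/kT) / Z = (39.9·0.68137 + 167·0.20073 + 208·0.13534 + 453·0.012832) / 1.0303 = 91.9 meV.

91.9 meV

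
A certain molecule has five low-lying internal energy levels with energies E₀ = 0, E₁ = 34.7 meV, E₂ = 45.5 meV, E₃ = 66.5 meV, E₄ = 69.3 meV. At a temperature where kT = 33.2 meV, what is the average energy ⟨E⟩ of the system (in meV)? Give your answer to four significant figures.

22.16 meV

Eᵢ/kT = 0, 1.04518, 1.37048, 2.00301, 2.08735.
Z = Σ e^(−Eᵢ/kT) = e^(−0) + e^(−1.04518) + e^(−1.37048) + e^(−2.00301) + e^(−2.08735) = 1.00000 + 0.351629 + 0.253985 + 0.134929 + 0.124015 = 1.86456.
⟨E⟩ = Σ Eᵢ e^(−Eᵢ/kT) / Z = (0·1.00000 + 34.7·0.351629 + 45.5·0.253985 + 66.5·0.134929 + 69.3·0.124015) / 1.86456 = 22.16 meV.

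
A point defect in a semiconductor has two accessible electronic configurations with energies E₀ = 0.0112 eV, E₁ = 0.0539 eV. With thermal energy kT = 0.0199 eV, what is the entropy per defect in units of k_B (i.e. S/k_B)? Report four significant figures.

Eᵢ/kT = 0.562814, 2.70854.
Z = Σ e^(−Eᵢ/kT) = e^(−0.562814) + e^(−2.70854) = 0.569604 + 0.0666340 = 0.636238.
⟨E⟩ = Σ EᵢPᵢ = 0.0156720 eV.
S/k_B = ln Z + ⟨E⟩/kT = ln(0.636238) + 0.0156720/0.0199 = -0.452183 + 0.787538 = 0.3354.

0.3354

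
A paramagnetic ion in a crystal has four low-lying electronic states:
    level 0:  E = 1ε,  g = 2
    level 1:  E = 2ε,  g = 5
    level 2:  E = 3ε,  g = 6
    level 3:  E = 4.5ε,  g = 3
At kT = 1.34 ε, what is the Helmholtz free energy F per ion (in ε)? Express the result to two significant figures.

-1.4 ε

Eᵢ/kT = 0.7463, 1.493, 2.239, 3.358.
Z = Σ gᵢe^(−Eᵢ/kT) = 2·e^(−0.7463) + 5·e^(−1.493) + 6·e^(−2.239) + 3·e^(−3.358) = 0.9482 + 1.123 + 0.6394 + 0.1044 = 2.815.
F = −kT ln Z = −1.34 × ln(2.815) = −1.34 × 1.035 = -1.4 ε.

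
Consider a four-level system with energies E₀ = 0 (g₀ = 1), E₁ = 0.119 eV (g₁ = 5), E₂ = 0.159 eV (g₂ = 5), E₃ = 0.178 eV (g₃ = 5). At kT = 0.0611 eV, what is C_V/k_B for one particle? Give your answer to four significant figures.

Eᵢ/kT = 0, 1.94763, 2.60229, 2.91326.
Z = Σ gᵢe^(−Eᵢ/kT) = 1·e^(−0) + 5·e^(−1.94763) + 5·e^(−2.60229) + 5·e^(−2.91326) = 1.00000 + 0.713058 + 0.370518 + 0.271492 = 2.35507.
⟨E⟩ = 0.0815652 eV, ⟨E²⟩ = 0.0119175 eV².
C_V/k_B = (⟨E²⟩ − ⟨E⟩²)/(kT)² = (0.0119175 − 0.00665288)/0.00373321 = 1.410.

1.410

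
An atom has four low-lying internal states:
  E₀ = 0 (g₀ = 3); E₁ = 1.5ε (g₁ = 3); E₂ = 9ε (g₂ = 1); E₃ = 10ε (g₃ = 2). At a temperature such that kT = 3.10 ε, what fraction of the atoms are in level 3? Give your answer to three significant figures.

0.0159

Eᵢ/kT = 0, 0.48387, 2.9032, 3.2258.
Z = Σ gᵢe^(−Eᵢ/kT) = 3·e^(−0) + 3·e^(−0.48387) + 1·e^(−2.9032) + 2·e^(−3.2258) = 3.0000 + 1.8492 + 0.054847 + 0.079448 = 4.9835.
P₃ = g₃ e^(−E₃/kT) / Z = 0.079448/4.9835 = 0.0159.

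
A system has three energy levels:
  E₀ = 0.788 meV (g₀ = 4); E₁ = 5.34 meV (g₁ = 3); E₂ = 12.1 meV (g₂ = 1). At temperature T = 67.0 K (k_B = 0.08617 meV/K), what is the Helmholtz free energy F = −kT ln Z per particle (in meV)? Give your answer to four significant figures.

k_BT = 0.08617 × 67.0 K = 5.77339 meV.
Eᵢ/kT = 0.136488, 0.924933, 2.09582.
Z = Σ gᵢe^(−Eᵢ/kT) = 4·e^(−0.136488) + 3·e^(−0.924933) + 1·e^(−2.09582) = 3.48967 + 1.18967 + 0.122969 = 4.80231.
F = −kT ln Z = −5.77339 × ln(4.80231) = −5.77339 × 1.56910 = -9.059 meV.

-9.059 meV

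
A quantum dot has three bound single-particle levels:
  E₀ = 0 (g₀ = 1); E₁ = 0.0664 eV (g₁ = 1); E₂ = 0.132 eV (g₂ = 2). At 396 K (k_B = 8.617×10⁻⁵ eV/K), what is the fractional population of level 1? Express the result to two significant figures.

k_BT = 8.617×10⁻⁵ × 396 K = 0.03412 eV.
Eᵢ/kT = 0, 1.946, 3.869.
Z = Σ gᵢe^(−Eᵢ/kT) = 1·e^(−0) + 1·e^(−1.946) + 2·e^(−3.869) = 1.000 + 0.1428 + 0.04176 = 1.185.
P₁ = g₁ e^(−E₁/kT) / Z = 0.1428/1.185 = 0.12.

0.12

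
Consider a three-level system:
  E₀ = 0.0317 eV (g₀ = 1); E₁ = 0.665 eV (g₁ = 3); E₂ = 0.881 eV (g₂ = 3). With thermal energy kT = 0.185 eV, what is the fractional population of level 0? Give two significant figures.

0.89

Eᵢ/kT = 0.1714, 3.595, 4.762.
Z = Σ gᵢe^(−Eᵢ/kT) = 1·e^(−0.1714) + 3·e^(−3.595) + 3·e^(−4.762) = 0.8425 + 0.08238 + 0.02565 = 0.9505.
P₀ = g₀ e^(−E₀/kT) / Z = 0.8425/0.9505 = 0.89.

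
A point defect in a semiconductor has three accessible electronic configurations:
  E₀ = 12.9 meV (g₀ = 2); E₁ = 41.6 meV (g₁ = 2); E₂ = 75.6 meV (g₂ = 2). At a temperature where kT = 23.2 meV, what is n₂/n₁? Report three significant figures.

0.231

n₂/n₁ = (g₂/g₁) exp[−(E₂−E₁)/kT] = (2/2) × exp(−(34.0 meV)/(23.2 meV)) = (2/2) × exp(-1.4655) = 0.231.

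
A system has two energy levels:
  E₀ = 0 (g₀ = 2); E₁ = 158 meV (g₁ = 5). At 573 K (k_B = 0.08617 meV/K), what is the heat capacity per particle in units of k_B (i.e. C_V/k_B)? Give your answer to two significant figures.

0.86

k_BT = 0.08617 × 573 K = 49.38 meV.
Eᵢ/kT = 0, 3.200.
Z = Σ gᵢe^(−Eᵢ/kT) = 2·e^(−0) + 5·e^(−3.200) = 2.000 + 0.2038 = 2.204.
⟨E⟩ = 14.61 meV, ⟨E²⟩ = 2308 meV².
C_V/k_B = (⟨E²⟩ − ⟨E⟩²)/(kT)² = (2308 − 213.5)/2438 = 0.86.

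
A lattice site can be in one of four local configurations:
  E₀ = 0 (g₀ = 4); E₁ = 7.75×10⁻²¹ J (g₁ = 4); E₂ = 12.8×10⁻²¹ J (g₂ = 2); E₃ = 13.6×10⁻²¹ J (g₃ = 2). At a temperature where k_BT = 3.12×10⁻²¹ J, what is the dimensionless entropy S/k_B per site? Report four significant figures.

1.725

Eᵢ/kT = 0, 2.48397, 4.10256, 4.35897.
Z = Σ gᵢe^(−Eᵢ/kT) = 4·e^(−0) + 4·e^(−2.48397) + 2·e^(−4.10256) + 2·e^(−4.35897) = 4.00000 + 0.333646 + 0.0330606 + 0.0255831 = 4.39229.
⟨E⟩ = Σ EᵢPᵢ = 0.764262 ×10⁻²¹ J.
S/k_B = ln Z + ⟨E⟩/kT = ln(4.39229) + 0.764262/3.12 = 1.47985 + 0.244956 = 1.725.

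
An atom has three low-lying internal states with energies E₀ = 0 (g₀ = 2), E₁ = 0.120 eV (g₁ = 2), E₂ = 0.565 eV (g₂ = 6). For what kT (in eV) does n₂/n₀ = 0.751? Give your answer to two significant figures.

n₂/n₀ = (g₂/g₀) exp[−(E₂−E₀)/kT] = 0.751.
⇒ (E₂−E₀)/kT = ln((6/2)/0.751) = ln(3.995) = 1.385.
kT = 0.565 eV / 1.385 = 0.41 eV.

0.41 eV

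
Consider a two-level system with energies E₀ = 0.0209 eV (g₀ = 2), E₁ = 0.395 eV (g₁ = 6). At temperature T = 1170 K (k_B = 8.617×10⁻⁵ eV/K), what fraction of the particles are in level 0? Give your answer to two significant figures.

k_BT = 8.617×10⁻⁵ × 1170 K = 0.1008 eV.
Eᵢ/kT = 0.2073, 3.919.
Z = Σ gᵢe^(−Eᵢ/kT) = 2·e^(−0.2073) + 6·e^(−3.919) = 1.626 + 0.1192 = 1.745.
P₀ = g₀ e^(−E₀/kT) / Z = 1.626/1.745 = 0.93.

0.93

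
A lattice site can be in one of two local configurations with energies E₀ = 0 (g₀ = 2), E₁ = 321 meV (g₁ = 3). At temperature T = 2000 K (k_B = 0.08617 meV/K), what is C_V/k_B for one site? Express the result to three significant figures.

k_BT = 0.08617 × 2000 K = 172.34 meV.
Eᵢ/kT = 0, 1.8626.
Z = Σ gᵢe^(−Eᵢ/kT) = 2·e^(−0) + 3·e^(−1.8626) = 2.0000 + 0.46581 = 2.4658.
⟨E⟩ = 60.640 meV, ⟨E²⟩ = 19465 meV².
C_V/k_B = (⟨E²⟩ − ⟨E⟩²)/(kT)² = (19465 − 3677.2)/29701 = 0.532.

0.532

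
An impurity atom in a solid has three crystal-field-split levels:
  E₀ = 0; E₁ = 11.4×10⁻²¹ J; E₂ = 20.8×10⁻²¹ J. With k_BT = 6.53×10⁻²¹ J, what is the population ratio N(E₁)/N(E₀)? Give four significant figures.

0.1745

n₁/n₀ = exp[−(E₁−E₀)/kT] = exp(−(11.4 ×10⁻²¹ J)/(6.53 ×10⁻²¹ J)) = exp(-1.74579) = 0.1745.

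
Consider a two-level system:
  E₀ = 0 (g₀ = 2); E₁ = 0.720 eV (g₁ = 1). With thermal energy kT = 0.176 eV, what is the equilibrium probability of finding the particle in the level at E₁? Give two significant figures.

Eᵢ/kT = 0, 4.091.
Z = Σ gᵢe^(−Eᵢ/kT) = 2·e^(−0) + 1·e^(−4.091) = 2.000 + 0.01672 = 2.017.
P₁ = g₁ e^(−E₁/kT) / Z = 0.01672/2.017 = 0.0083.

0.0083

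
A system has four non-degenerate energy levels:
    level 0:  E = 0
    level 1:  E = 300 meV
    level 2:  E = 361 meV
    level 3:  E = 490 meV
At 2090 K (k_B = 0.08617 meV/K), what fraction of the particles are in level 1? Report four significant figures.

k_BT = 0.08617 × 2090 K = 180.095 meV.
Eᵢ/kT = 0, 1.66579, 2.00450, 2.72079.
Z = Σ e^(−Eᵢ/kT) = e^(−0) + e^(−1.66579) + e^(−2.00450) + e^(−2.72079) = 1.00000 + 0.189041 + 0.134728 + 0.0658227 = 1.38959.
P₁ = e^(−E₁/kT) / Z = 0.189041/1.38959 = 0.1360.

0.1360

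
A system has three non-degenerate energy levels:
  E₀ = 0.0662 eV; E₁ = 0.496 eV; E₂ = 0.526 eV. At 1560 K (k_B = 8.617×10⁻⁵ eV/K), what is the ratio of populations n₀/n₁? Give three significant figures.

24.5

k_BT = 8.617×10⁻⁵ × 1560 K = 0.13443 eV.
n₀/n₁ = exp[−(E₀−E₁)/kT] = exp(−(-0.4298 eV)/(0.13443 eV)) = exp(3.1972) = 24.5.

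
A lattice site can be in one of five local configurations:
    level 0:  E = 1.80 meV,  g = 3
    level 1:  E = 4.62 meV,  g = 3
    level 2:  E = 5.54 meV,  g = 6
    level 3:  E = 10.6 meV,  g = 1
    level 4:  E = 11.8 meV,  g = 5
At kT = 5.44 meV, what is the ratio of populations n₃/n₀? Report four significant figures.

0.06612

n₃/n₀ = (g₃/g₀) exp[−(E₃−E₀)/kT] = (1/3) × exp(−(8.80 meV)/(5.44 meV)) = (1/3) × exp(-1.61765) = 0.06612.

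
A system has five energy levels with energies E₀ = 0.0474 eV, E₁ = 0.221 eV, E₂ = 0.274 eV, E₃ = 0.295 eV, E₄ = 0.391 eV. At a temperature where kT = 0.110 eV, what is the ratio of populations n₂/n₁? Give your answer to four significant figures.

n₂/n₁ = exp[−(E₂−E₁)/kT] = exp(−(0.053 eV)/(0.110 eV)) = exp(-0.481818) = 0.6177.

0.6177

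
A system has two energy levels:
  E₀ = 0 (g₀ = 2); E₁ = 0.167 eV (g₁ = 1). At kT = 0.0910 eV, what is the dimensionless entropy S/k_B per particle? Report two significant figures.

Eᵢ/kT = 0, 1.835.
Z = Σ gᵢe^(−Eᵢ/kT) = 2·e^(−0) + 1·e^(−1.835) = 2.000 + 0.1596 = 2.160.
⟨E⟩ = Σ EᵢPᵢ = 0.01234 eV.
S/k_B = ln Z + ⟨E⟩/kT = ln(2.160) + 0.01234/0.0910 = 0.7701 + 0.1356 = 0.91.

0.91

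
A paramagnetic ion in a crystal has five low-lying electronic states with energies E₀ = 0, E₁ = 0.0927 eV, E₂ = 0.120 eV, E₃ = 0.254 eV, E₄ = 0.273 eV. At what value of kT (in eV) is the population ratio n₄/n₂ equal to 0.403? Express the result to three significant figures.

0.168 eV

n₄/n₂ = exp[−(E₄−E₂)/kT] = 0.403.
⇒ (E₄−E₂)/kT = ln(1/0.403) = ln(2.4814) = 0.90882.
kT = 0.153 eV / 0.90882 = 0.168 eV.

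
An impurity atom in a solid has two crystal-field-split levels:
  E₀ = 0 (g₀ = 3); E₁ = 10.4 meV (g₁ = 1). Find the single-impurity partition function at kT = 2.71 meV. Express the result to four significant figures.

Z = 3.022

Eᵢ/kT = 0, 3.83764.
Z = Σ gᵢe^(−Eᵢ/kT) = 3·e^(−0) + 1·e^(−3.83764) = 3.00000 + 0.0215444 = 3.02154.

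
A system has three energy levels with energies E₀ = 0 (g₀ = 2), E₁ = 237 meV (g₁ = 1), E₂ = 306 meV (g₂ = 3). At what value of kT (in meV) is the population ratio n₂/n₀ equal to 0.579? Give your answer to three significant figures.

n₂/n₀ = (g₂/g₀) exp[−(E₂−E₀)/kT] = 0.579.
⇒ (E₂−E₀)/kT = ln((3/2)/0.579) = ln(2.5907) = 0.95193.
kT = 306 meV / 0.95193 = 321 meV.

321 meV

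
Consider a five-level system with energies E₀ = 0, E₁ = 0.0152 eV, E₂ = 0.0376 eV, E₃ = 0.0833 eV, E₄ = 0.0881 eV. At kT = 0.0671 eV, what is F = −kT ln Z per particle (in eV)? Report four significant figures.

-0.07205 eV

Eᵢ/kT = 0, 0.226528, 0.560358, 1.24143, 1.31297.
Z = Σ e^(−Eᵢ/kT) = e^(−0) + e^(−0.226528) + e^(−0.560358) + e^(−1.24143) + e^(−1.31297) = 1.00000 + 0.797297 + 0.571005 + 0.288971 + 0.269020 = 2.92629.
F = −kT ln Z = −0.0671 × ln(2.92629) = −0.0671 × 1.07374 = -0.07205 eV.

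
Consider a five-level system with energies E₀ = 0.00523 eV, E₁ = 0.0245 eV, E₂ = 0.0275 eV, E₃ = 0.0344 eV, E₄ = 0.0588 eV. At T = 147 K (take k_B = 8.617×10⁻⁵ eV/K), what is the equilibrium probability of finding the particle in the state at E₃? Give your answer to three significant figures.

0.0664

k_BT = 8.617×10⁻⁵ × 147 K = 0.012667 eV.
Eᵢ/kT = 0.41288, 1.9342, 2.1710, 2.7157, 4.6420.
Z = Σ e^(−Eᵢ/kT) = e^(−0.41288) + e^(−1.9342) + e^(−2.1710) + e^(−2.7157) + e^(−4.6420) = 0.66174 + 0.14454 + 0.11406 + 0.066159 + 0.0096384 = 0.99614.
P₃ = e^(−E₃/kT) / Z = 0.066159/0.99614 = 0.0664.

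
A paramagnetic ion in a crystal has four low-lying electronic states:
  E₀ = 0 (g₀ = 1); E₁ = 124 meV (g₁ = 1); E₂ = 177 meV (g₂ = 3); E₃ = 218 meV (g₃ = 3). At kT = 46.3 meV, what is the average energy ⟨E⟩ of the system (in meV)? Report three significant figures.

Eᵢ/kT = 0, 2.6782, 3.8229, 4.7084.
Z = Σ gᵢe^(−Eᵢ/kT) = 1·e^(−0) + 1·e^(−2.6782) + 3·e^(−3.8229) + 3·e^(−4.7084) = 1.0000 + 0.068687 + 0.065593 + 0.027058 = 1.1613.
⟨E⟩ = Σ Eᵢ gᵢe^(−Eᵢ/kT) / Z = (0·1.0000 + 124·0.068687 + 177·0.065593 + 218·0.027058) / 1.1613 = 22.4 meV.

22.4 meV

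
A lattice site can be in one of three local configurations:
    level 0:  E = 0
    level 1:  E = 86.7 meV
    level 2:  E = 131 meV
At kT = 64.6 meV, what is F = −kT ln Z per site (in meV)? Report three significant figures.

-21.4 meV

Eᵢ/kT = 0, 1.3421, 2.0279.
Z = Σ e^(−Eᵢ/kT) = e^(−0) + e^(−1.3421) + e^(−2.0279) = 1.0000 + 0.26130 + 0.13161 = 1.3929.
F = −kT ln Z = −64.6 × ln(1.3929) = −64.6 × 0.33139 = -21.4 meV.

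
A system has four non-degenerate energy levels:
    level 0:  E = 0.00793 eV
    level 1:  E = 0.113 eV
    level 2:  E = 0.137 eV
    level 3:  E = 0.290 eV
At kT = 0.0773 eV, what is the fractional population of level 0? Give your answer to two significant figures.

Eᵢ/kT = 0.1026, 1.462, 1.772, 3.752.
Z = Σ e^(−Eᵢ/kT) = e^(−0.1026) + e^(−1.462) + e^(−1.772) + e^(−3.752) = 0.9025 + 0.2318 + 0.1700 + 0.02347 = 1.328.
P₀ = e^(−E₀/kT) / Z = 0.9025/1.328 = 0.68.

0.68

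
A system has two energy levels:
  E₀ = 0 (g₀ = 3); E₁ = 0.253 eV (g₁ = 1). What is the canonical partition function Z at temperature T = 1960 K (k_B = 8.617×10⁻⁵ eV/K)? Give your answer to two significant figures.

Z = 3.2

k_BT = 8.617×10⁻⁵ × 1960 K = 0.1689 eV.
Eᵢ/kT = 0, 1.498.
Z = Σ gᵢe^(−Eᵢ/kT) = 3·e^(−0) + 1·e^(−1.498) = 3.000 + 0.2236 = 3.224.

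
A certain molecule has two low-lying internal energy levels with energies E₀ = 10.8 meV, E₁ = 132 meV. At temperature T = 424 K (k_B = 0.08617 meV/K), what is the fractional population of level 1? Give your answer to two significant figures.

k_BT = 0.08617 × 424 K = 36.54 meV.
Eᵢ/kT = 0.2956, 3.612.
Z = Σ e^(−Eᵢ/kT) = e^(−0.2956) + e^(−3.612) = 0.7441 + 0.02700 = 0.7711.
P₁ = e^(−E₁/kT) / Z = 0.02700/0.7711 = 0.035.

0.035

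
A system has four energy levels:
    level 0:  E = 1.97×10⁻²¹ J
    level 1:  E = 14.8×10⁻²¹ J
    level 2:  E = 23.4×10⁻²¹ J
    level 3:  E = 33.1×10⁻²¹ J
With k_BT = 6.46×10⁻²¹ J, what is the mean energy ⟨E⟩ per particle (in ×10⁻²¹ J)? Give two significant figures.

Eᵢ/kT = 0.3050, 2.291, 3.622, 5.124.
Z = Σ e^(−Eᵢ/kT) = e^(−0.3050) + e^(−2.291) + e^(−3.622) + e^(−5.124) = 0.7371 + 0.1012 + 0.02673 + 0.005952 = 0.8710.
⟨E⟩ = Σ Eᵢ e^(−Eᵢ/kT) / Z = (1.97·0.7371 + 14.8·0.1012 + 23.4·0.02673 + 33.1·0.005952) / 0.8710 = 4.3 ×10⁻²¹ J.

4.3 ×10⁻²¹ J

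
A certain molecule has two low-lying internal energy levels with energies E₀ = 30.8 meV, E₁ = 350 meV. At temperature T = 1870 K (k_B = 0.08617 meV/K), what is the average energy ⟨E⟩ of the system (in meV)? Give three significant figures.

69.5 meV

k_BT = 0.08617 × 1870 K = 161.14 meV.
Eᵢ/kT = 0.19114, 2.1720.
Z = Σ e^(−Eᵢ/kT) = e^(−0.19114) + e^(−2.1720) = 0.82602 + 0.11395 = 0.93997.
⟨E⟩ = Σ Eᵢ e^(−Eᵢ/kT) / Z = (30.8·0.82602 + 350·0.11395) / 0.93997 = 69.5 meV.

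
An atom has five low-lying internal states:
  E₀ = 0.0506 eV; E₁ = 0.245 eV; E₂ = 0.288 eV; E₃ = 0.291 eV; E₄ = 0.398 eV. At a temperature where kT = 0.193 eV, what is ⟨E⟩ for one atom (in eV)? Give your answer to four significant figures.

Eᵢ/kT = 0.262176, 1.26943, 1.49223, 1.50777, 2.06218.
Z = Σ e^(−Eᵢ/kT) = e^(−0.262176) + e^(−1.26943) + e^(−1.49223) + e^(−1.50777) + e^(−2.06218) = 0.769376 + 0.280992 + 0.224871 + 0.221403 + 0.127176 = 1.62382.
⟨E⟩ = Σ Eᵢ e^(−Eᵢ/kT) / Z = (0.0506·0.769376 + 0.245·0.280992 + 0.288·0.224871 + 0.291·0.221403 + 0.398·0.127176) / 1.62382 = 0.1771 eV.

0.1771 eV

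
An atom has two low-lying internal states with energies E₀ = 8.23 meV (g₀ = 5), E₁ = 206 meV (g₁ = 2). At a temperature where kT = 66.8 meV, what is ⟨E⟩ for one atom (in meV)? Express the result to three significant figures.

12.2 meV

Eᵢ/kT = 0.12320, 3.0838.
Z = Σ gᵢe^(−Eᵢ/kT) = 5·e^(−0.12320) + 2·e^(−3.0838) = 4.4204 + 0.091570 = 4.5120.
⟨E⟩ = Σ Eᵢ gᵢe^(−Eᵢ/kT) / Z = (8.23·4.4204 + 206·0.091570) / 4.5120 = 12.2 meV.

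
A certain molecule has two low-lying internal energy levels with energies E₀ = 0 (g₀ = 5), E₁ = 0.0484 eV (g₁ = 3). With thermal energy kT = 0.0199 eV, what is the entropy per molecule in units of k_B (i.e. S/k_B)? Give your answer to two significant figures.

1.8

Eᵢ/kT = 0, 2.432.
Z = Σ gᵢe^(−Eᵢ/kT) = 5·e^(−0) + 3·e^(−2.432) = 5.000 + 0.2636 = 5.264.
⟨E⟩ = Σ EᵢPᵢ = 0.002424 eV.
S/k_B = ln Z + ⟨E⟩/kT = ln(5.264) + 0.002424/0.0199 = 1.661 + 0.1218 = 1.8.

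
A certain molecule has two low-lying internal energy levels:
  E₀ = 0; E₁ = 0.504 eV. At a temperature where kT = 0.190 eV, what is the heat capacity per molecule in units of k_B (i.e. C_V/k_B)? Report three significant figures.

0.433

Eᵢ/kT = 0, 2.6526.
Z = Σ e^(−Eᵢ/kT) = e^(−0) + e^(−2.6526) = 1.0000 + 0.070468 = 1.0705.
⟨E⟩ = 0.033177 eV, ⟨E²⟩ = 0.016721 eV².
C_V/k_B = (⟨E²⟩ − ⟨E⟩²)/(kT)² = (0.016721 − 0.0011007)/0.036100 = 0.433.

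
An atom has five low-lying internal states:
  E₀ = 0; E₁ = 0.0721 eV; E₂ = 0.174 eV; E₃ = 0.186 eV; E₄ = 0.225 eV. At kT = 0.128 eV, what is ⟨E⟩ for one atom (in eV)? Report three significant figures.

0.0753 eV

Eᵢ/kT = 0, 0.56328, 1.3594, 1.4531, 1.7578.
Z = Σ e^(−Eᵢ/kT) = e^(−0) + e^(−0.56328) + e^(−1.3594) + e^(−1.4531) + e^(−1.7578) = 1.0000 + 0.56934 + 0.25681 + 0.23384 + 0.17242 = 2.2324.
⟨E⟩ = Σ Eᵢ e^(−Eᵢ/kT) / Z = (0·1.0000 + 0.0721·0.56934 + 0.174·0.25681 + 0.186·0.23384 + 0.225·0.17242) / 2.2324 = 0.0753 eV.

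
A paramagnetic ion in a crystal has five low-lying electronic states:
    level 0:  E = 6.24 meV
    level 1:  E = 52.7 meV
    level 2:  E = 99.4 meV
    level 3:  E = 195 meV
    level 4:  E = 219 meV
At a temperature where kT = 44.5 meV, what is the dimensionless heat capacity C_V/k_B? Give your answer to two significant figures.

0.68

Eᵢ/kT = 0.1402, 1.184, 2.234, 4.382, 4.921.
Z = Σ e^(−Eᵢ/kT) = e^(−0.1402) + e^(−1.184) + e^(−2.234) + e^(−4.382) + e^(−4.921) = 0.8692 + 0.3061 + 0.1071 + 0.01250 + 0.007292 = 1.302.
⟨E⟩ = 27.83 meV, ⟨E²⟩ = 2125 meV².
C_V/k_B = (⟨E²⟩ − ⟨E⟩²)/(kT)² = (2125 − 774.5)/1980 = 0.68.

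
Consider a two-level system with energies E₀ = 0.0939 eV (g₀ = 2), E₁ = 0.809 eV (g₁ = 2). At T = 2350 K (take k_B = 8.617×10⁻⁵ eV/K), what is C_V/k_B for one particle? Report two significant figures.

0.34

k_BT = 8.617×10⁻⁵ × 2350 K = 0.2025 eV.
Eᵢ/kT = 0.4637, 3.995.
Z = Σ gᵢe^(−Eᵢ/kT) = 2·e^(−0.4637) + 2·e^(−3.995) = 1.258 + 0.03681 = 1.295.
⟨E⟩ = 0.1142 eV, ⟨E²⟩ = 0.02717 eV².
C_V/k_B = (⟨E²⟩ − ⟨E⟩²)/(kT)² = (0.02717 − 0.01304)/0.04101 = 0.34.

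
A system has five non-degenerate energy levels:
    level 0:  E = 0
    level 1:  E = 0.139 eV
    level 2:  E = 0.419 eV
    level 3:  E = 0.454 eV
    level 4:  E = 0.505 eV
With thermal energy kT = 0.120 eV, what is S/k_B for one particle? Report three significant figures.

Eᵢ/kT = 0, 1.1583, 3.4917, 3.7833, 4.2083.
Z = Σ e^(−Eᵢ/kT) = e^(−0) + e^(−1.1583) + e^(−3.4917) + e^(−3.7833) + e^(−4.2083) = 1.0000 + 0.31402 + 0.030449 + 0.022748 + 0.014872 = 1.3821.
⟨E⟩ = Σ EᵢPᵢ = 0.053719 eV.
S/k_B = ln Z + ⟨E⟩/kT = ln(1.3821) + 0.053719/0.120 = 0.32360 + 0.44766 = 0.771.

0.771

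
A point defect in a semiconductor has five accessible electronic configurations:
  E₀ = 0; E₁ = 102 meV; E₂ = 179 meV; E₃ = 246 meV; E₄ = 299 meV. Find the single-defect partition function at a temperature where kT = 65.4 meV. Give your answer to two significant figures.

Z = 1.3

Eᵢ/kT = 0, 1.560, 2.737, 3.761, 4.572.
Z = Σ e^(−Eᵢ/kT) = e^(−0) + e^(−1.560) + e^(−2.737) + e^(−3.761) + e^(−4.572) = 1.000 + 0.2101 + 0.06476 + 0.02326 + 0.01034 = 1.308.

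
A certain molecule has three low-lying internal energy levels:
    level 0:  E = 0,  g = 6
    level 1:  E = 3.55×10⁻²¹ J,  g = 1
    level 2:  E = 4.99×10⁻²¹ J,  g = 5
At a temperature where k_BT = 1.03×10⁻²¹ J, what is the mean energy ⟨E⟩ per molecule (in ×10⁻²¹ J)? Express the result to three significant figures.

Eᵢ/kT = 0, 3.4466, 4.8447.
Z = Σ gᵢe^(−Eᵢ/kT) = 6·e^(−0) + 1·e^(−3.4466) + 5·e^(−4.8447) = 6.0000 + 0.031854 + 0.039350 = 6.0712.
⟨E⟩ = Σ Eᵢ gᵢe^(−Eᵢ/kT) / Z = (0·6.0000 + 3.55·0.031854 + 4.99·0.039350) / 6.0712 = 0.0510 ×10⁻²¹ J.

0.0510 ×10⁻²¹ J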